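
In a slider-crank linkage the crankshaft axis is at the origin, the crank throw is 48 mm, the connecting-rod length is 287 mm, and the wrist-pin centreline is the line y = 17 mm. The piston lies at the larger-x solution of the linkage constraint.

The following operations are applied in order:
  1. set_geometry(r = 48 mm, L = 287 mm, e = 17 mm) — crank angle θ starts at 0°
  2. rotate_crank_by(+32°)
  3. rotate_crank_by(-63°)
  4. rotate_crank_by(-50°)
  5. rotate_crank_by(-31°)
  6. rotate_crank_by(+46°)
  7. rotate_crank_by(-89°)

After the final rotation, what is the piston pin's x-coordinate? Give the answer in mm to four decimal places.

set_geometry: r = 48 mm, L = 287 mm, e = 17 mm; θ ← 0°
rotate_crank_by(+32°): θ ← 0° +32° = 32°
rotate_crank_by(-63°): θ ← 32° -63° = -31°
rotate_crank_by(-50°): θ ← -31° -50° = -81°
rotate_crank_by(-31°): θ ← -81° -31° = -112°
rotate_crank_by(+46°): θ ← -112° +46° = -66°
rotate_crank_by(-89°): θ ← -66° -89° = -155°
crank pin P = (r cos θ, r sin θ) = (-43.502774, -20.285677)
h = r sin θ − e = -20.285677 − 17 = -37.285677
x = r cos θ + √(L² − h²) = -43.502774 + √(82369.0 − 1390.2217) = -43.502774 + 284.567704 = 241.064931

241.0649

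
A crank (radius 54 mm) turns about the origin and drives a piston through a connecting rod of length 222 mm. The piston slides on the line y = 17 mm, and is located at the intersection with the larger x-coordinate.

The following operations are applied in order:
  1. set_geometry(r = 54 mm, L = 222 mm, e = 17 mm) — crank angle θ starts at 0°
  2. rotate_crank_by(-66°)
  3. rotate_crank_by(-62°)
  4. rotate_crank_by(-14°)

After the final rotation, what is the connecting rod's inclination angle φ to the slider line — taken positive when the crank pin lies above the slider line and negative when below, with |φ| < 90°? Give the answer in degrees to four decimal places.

set_geometry: r = 54 mm, L = 222 mm, e = 17 mm; θ ← 0°
rotate_crank_by(-66°): θ ← 0° -66° = -66°
rotate_crank_by(-62°): θ ← -66° -62° = -128°
rotate_crank_by(-14°): θ ← -128° -14° = -142°
crank pin P = (r cos θ, r sin θ) = (-42.552581, -33.245720)
h = r sin θ − e = -33.245720 − 17 = -50.245720
sin φ = h / L = -50.245720 / 222 = -0.22633207
φ = arcsin(-0.22633207) = -13.081221°

-13.0812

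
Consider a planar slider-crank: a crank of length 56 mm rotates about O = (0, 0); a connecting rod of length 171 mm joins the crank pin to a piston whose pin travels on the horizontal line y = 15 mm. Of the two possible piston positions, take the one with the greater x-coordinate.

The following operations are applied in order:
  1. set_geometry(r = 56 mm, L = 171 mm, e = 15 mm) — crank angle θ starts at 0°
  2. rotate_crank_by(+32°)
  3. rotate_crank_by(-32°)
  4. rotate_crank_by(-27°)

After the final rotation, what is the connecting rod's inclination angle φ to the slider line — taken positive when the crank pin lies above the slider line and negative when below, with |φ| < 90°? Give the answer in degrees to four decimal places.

set_geometry: r = 56 mm, L = 171 mm, e = 15 mm; θ ← 0°
rotate_crank_by(+32°): θ ← 0° +32° = 32°
rotate_crank_by(-32°): θ ← 32° -32° = 0°
rotate_crank_by(-27°): θ ← 0° -27° = -27°
crank pin P = (r cos θ, r sin θ) = (49.896365, -25.423468)
h = r sin θ − e = -25.423468 − 15 = -40.423468
sin φ = h / L = -40.423468 / 171 = -0.23639455
φ = arcsin(-0.23639455) = -13.673841°

-13.6738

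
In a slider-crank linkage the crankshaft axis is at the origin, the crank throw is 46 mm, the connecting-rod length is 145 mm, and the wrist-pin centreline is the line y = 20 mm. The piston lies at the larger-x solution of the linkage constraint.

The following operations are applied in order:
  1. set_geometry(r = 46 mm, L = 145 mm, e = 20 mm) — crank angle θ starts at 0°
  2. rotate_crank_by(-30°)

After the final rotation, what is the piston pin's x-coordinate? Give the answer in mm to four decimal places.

set_geometry: r = 46 mm, L = 145 mm, e = 20 mm; θ ← 0°
rotate_crank_by(-30°): θ ← 0° -30° = -30°
crank pin P = (r cos θ, r sin θ) = (39.837169, -23.000000)
h = r sin θ − e = -23.000000 − 20 = -43.000000
x = r cos θ + √(L² − h²) = 39.837169 + √(21025.0 − 1849.0000) = 39.837169 + 138.477435 = 178.314604

178.3146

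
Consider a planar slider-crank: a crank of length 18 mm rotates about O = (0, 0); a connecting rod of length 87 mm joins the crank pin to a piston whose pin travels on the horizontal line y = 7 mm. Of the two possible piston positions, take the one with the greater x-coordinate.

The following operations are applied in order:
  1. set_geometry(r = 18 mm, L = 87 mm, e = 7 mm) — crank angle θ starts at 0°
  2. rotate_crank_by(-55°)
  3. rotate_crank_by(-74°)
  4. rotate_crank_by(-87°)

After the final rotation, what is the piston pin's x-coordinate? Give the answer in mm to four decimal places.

72.3640

set_geometry: r = 18 mm, L = 87 mm, e = 7 mm; θ ← 0°
rotate_crank_by(-55°): θ ← 0° -55° = -55°
rotate_crank_by(-74°): θ ← -55° -74° = -129°
rotate_crank_by(-87°): θ ← -129° -87° = -216°
crank pin P = (r cos θ, r sin θ) = (-14.562306, 10.580135)
h = r sin θ − e = 10.580135 − 7 = 3.580135
x = r cos θ + √(L² − h²) = -14.562306 + √(7569.0 − 12.8174) = -14.562306 + 86.926306 = 72.364000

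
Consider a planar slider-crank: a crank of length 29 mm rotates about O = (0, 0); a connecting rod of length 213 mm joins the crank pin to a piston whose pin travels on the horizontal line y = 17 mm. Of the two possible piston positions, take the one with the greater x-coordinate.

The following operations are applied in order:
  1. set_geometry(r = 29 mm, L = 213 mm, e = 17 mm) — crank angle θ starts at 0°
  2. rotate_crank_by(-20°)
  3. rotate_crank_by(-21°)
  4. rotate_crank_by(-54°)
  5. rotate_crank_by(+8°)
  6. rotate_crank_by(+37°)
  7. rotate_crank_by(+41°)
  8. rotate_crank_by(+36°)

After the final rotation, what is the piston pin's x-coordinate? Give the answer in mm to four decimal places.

set_geometry: r = 29 mm, L = 213 mm, e = 17 mm; θ ← 0°
rotate_crank_by(-20°): θ ← 0° -20° = -20°
rotate_crank_by(-21°): θ ← -20° -21° = -41°
rotate_crank_by(-54°): θ ← -41° -54° = -95°
rotate_crank_by(+8°): θ ← -95° +8° = -87°
rotate_crank_by(+37°): θ ← -87° +37° = -50°
rotate_crank_by(+41°): θ ← -50° +41° = -9°
rotate_crank_by(+36°): θ ← -9° +36° = 27°
crank pin P = (r cos θ, r sin θ) = (25.839189, 13.165724)
h = r sin θ − e = 13.165724 − 17 = -3.834276
x = r cos θ + √(L² − h²) = 25.839189 + √(45369.0 − 14.7017) = 25.839189 + 212.965486 = 238.804675

238.8047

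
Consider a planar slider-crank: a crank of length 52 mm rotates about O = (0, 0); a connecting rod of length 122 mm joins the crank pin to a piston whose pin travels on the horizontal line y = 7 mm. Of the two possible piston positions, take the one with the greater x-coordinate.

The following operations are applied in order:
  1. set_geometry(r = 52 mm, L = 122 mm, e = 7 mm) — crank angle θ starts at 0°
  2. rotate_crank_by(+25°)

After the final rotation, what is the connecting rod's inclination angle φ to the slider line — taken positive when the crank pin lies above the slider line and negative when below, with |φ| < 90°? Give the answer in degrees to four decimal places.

7.0511

set_geometry: r = 52 mm, L = 122 mm, e = 7 mm; θ ← 0°
rotate_crank_by(+25°): θ ← 0° +25° = 25°
crank pin P = (r cos θ, r sin θ) = (47.128005, 21.976150)
h = r sin θ − e = 21.976150 − 7 = 14.976150
sin φ = h / L = 14.976150 / 122 = 0.12275532
φ = arcsin(0.12275532) = 7.051147°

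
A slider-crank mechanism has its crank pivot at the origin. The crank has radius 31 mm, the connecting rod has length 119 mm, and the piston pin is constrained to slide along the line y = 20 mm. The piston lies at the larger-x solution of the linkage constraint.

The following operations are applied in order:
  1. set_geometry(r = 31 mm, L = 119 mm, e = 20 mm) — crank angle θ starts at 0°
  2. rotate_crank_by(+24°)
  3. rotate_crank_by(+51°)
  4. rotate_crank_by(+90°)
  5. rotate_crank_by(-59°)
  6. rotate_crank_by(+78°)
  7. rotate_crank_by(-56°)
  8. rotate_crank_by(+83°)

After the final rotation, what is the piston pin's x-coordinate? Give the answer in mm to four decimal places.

set_geometry: r = 31 mm, L = 119 mm, e = 20 mm; θ ← 0°
rotate_crank_by(+24°): θ ← 0° +24° = 24°
rotate_crank_by(+51°): θ ← 24° +51° = 75°
rotate_crank_by(+90°): θ ← 75° +90° = 165°
rotate_crank_by(-59°): θ ← 165° -59° = 106°
rotate_crank_by(+78°): θ ← 106° +78° = 184°
rotate_crank_by(-56°): θ ← 184° -56° = 128°
rotate_crank_by(+83°): θ ← 128° +83° = 211°
crank pin P = (r cos θ, r sin θ) = (-26.572186, -15.966180)
h = r sin θ − e = -15.966180 − 20 = -35.966180
x = r cos θ + √(L² − h²) = -26.572186 + √(14161.0 − 1293.5661) = -26.572186 + 113.434712 = 86.862526

86.8625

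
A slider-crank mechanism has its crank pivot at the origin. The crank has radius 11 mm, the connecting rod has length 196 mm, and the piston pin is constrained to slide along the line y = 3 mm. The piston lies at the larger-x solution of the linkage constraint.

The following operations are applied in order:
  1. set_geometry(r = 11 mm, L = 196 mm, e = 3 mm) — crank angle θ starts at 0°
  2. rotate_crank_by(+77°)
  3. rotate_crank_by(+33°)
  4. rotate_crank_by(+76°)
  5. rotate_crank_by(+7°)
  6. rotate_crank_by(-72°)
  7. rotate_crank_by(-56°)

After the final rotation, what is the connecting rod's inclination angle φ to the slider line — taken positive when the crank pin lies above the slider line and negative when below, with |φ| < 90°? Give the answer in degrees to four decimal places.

set_geometry: r = 11 mm, L = 196 mm, e = 3 mm; θ ← 0°
rotate_crank_by(+77°): θ ← 0° +77° = 77°
rotate_crank_by(+33°): θ ← 77° +33° = 110°
rotate_crank_by(+76°): θ ← 110° +76° = 186°
rotate_crank_by(+7°): θ ← 186° +7° = 193°
rotate_crank_by(-72°): θ ← 193° -72° = 121°
rotate_crank_by(-56°): θ ← 121° -56° = 65°
crank pin P = (r cos θ, r sin θ) = (4.648801, 9.969386)
h = r sin θ − e = 9.969386 − 3 = 6.969386
sin φ = h / L = 6.969386 / 196 = 0.03555809
φ = arcsin(0.03555809) = 2.037758°

2.0378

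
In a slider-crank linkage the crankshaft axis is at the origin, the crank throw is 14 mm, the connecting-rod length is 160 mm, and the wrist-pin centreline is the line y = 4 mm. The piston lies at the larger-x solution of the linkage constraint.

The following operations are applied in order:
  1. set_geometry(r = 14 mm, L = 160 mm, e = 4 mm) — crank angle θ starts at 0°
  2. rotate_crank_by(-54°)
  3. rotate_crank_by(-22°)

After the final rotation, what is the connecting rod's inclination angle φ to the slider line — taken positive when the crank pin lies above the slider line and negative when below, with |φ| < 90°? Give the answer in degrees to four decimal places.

-6.3096

set_geometry: r = 14 mm, L = 160 mm, e = 4 mm; θ ← 0°
rotate_crank_by(-54°): θ ← 0° -54° = -54°
rotate_crank_by(-22°): θ ← -54° -22° = -76°
crank pin P = (r cos θ, r sin θ) = (3.386907, -13.584140)
h = r sin θ − e = -13.584140 − 4 = -17.584140
sin φ = h / L = -17.584140 / 160 = -0.10990088
φ = arcsin(-0.10990088) = -6.309602°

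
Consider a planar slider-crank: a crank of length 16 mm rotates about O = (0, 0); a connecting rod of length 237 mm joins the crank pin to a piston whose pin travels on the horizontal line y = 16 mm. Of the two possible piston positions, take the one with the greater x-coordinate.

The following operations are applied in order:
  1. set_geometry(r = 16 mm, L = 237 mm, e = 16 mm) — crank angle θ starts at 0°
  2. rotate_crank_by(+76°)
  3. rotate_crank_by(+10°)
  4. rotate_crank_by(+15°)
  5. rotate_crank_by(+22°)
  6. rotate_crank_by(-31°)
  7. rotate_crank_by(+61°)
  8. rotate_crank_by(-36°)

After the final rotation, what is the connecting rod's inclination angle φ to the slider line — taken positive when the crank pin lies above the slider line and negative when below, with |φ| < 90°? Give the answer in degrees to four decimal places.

set_geometry: r = 16 mm, L = 237 mm, e = 16 mm; θ ← 0°
rotate_crank_by(+76°): θ ← 0° +76° = 76°
rotate_crank_by(+10°): θ ← 76° +10° = 86°
rotate_crank_by(+15°): θ ← 86° +15° = 101°
rotate_crank_by(+22°): θ ← 101° +22° = 123°
rotate_crank_by(-31°): θ ← 123° -31° = 92°
rotate_crank_by(+61°): θ ← 92° +61° = 153°
rotate_crank_by(-36°): θ ← 153° -36° = 117°
crank pin P = (r cos θ, r sin θ) = (-7.263848, 14.256104)
h = r sin θ − e = 14.256104 − 16 = -1.743896
sin φ = h / L = -1.743896 / 237 = -0.00735821
φ = arcsin(-0.00735821) = -0.421598°

-0.4216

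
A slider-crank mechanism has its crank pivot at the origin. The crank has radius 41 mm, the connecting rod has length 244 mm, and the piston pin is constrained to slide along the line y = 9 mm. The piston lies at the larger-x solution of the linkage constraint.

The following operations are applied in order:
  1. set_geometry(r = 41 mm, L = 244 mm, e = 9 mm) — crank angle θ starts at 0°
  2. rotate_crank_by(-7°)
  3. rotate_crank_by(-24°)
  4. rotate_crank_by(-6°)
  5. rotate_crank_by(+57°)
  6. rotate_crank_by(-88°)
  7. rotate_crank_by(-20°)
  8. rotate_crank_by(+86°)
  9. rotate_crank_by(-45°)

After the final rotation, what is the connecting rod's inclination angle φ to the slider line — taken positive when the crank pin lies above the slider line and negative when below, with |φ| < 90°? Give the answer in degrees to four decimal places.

-9.1939

set_geometry: r = 41 mm, L = 244 mm, e = 9 mm; θ ← 0°
rotate_crank_by(-7°): θ ← 0° -7° = -7°
rotate_crank_by(-24°): θ ← -7° -24° = -31°
rotate_crank_by(-6°): θ ← -31° -6° = -37°
rotate_crank_by(+57°): θ ← -37° +57° = 20°
rotate_crank_by(-88°): θ ← 20° -88° = -68°
rotate_crank_by(-20°): θ ← -68° -20° = -88°
rotate_crank_by(+86°): θ ← -88° +86° = -2°
rotate_crank_by(-45°): θ ← -2° -45° = -47°
crank pin P = (r cos θ, r sin θ) = (27.961933, -29.985502)
h = r sin θ − e = -29.985502 − 9 = -38.985502
sin φ = h / L = -38.985502 / 244 = -0.15977665
φ = arcsin(-0.15977665) = -9.193932°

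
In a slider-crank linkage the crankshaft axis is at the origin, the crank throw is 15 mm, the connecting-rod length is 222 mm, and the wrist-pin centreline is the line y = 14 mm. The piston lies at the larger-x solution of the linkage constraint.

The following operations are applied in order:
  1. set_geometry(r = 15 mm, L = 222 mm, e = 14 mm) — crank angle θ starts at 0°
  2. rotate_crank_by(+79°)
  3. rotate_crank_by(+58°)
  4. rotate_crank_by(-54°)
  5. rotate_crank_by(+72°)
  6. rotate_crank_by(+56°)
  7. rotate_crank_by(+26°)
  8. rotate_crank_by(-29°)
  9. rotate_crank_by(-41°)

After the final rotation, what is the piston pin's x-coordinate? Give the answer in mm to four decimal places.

set_geometry: r = 15 mm, L = 222 mm, e = 14 mm; θ ← 0°
rotate_crank_by(+79°): θ ← 0° +79° = 79°
rotate_crank_by(+58°): θ ← 79° +58° = 137°
rotate_crank_by(-54°): θ ← 137° -54° = 83°
rotate_crank_by(+72°): θ ← 83° +72° = 155°
rotate_crank_by(+56°): θ ← 155° +56° = 211°
rotate_crank_by(+26°): θ ← 211° +26° = 237°
rotate_crank_by(-29°): θ ← 237° -29° = 208°
rotate_crank_by(-41°): θ ← 208° -41° = 167°
crank pin P = (r cos θ, r sin θ) = (-14.615551, 3.374266)
h = r sin θ − e = 3.374266 − 14 = -10.625734
x = r cos θ + √(L² − h²) = -14.615551 + √(49284.0 − 112.9062) = -14.615551 + 221.745561 = 207.130010

207.1300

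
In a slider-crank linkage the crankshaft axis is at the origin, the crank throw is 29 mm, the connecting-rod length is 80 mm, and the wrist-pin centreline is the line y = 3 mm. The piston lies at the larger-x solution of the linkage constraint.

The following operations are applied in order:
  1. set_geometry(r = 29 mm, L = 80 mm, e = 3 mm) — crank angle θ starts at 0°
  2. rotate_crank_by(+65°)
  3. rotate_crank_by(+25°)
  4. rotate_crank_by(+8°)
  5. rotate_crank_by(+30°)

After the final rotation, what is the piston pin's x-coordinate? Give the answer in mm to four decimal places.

59.6435

set_geometry: r = 29 mm, L = 80 mm, e = 3 mm; θ ← 0°
rotate_crank_by(+65°): θ ← 0° +65° = 65°
rotate_crank_by(+25°): θ ← 65° +25° = 90°
rotate_crank_by(+8°): θ ← 90° +8° = 98°
rotate_crank_by(+30°): θ ← 98° +30° = 128°
crank pin P = (r cos θ, r sin θ) = (-17.854183, 22.852312)
h = r sin θ − e = 22.852312 − 3 = 19.852312
x = r cos θ + √(L² − h²) = -17.854183 + √(6400.0 − 394.1143) = -17.854183 + 77.497650 = 59.643467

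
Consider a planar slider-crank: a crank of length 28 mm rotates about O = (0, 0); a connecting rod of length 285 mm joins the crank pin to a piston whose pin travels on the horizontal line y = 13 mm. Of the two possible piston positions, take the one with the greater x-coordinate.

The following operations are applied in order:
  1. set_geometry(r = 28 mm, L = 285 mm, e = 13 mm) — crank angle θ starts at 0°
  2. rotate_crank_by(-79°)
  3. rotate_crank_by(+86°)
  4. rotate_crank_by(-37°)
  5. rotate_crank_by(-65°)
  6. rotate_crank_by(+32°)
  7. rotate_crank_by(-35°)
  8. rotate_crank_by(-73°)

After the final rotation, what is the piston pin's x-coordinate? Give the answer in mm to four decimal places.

set_geometry: r = 28 mm, L = 285 mm, e = 13 mm; θ ← 0°
rotate_crank_by(-79°): θ ← 0° -79° = -79°
rotate_crank_by(+86°): θ ← -79° +86° = 7°
rotate_crank_by(-37°): θ ← 7° -37° = -30°
rotate_crank_by(-65°): θ ← -30° -65° = -95°
rotate_crank_by(+32°): θ ← -95° +32° = -63°
rotate_crank_by(-35°): θ ← -63° -35° = -98°
rotate_crank_by(-73°): θ ← -98° -73° = -171°
crank pin P = (r cos θ, r sin θ) = (-27.655274, -4.380165)
h = r sin θ − e = -4.380165 − 13 = -17.380165
x = r cos θ + √(L² − h²) = -27.655274 + √(81225.0 − 302.0701) = -27.655274 + 284.469559 = 256.814285

256.8143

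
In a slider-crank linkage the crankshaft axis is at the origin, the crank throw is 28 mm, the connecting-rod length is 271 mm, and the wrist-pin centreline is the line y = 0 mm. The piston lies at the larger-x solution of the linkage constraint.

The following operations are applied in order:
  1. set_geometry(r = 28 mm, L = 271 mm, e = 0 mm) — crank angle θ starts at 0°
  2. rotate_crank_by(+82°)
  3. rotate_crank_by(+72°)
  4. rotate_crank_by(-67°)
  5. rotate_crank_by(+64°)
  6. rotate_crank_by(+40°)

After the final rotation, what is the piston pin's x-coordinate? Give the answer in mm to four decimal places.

set_geometry: r = 28 mm, L = 271 mm, e = 0 mm; θ ← 0°
rotate_crank_by(+82°): θ ← 0° +82° = 82°
rotate_crank_by(+72°): θ ← 82° +72° = 154°
rotate_crank_by(-67°): θ ← 154° -67° = 87°
rotate_crank_by(+64°): θ ← 87° +64° = 151°
rotate_crank_by(+40°): θ ← 151° +40° = 191°
crank pin P = (r cos θ, r sin θ) = (-27.485561, -5.342652)
h = r sin θ − e = -5.342652 − 0 = -5.342652
x = r cos θ + √(L² − h²) = -27.485561 + √(73441.0 − 28.5439) = -27.485561 + 270.947331 = 243.461770

243.4618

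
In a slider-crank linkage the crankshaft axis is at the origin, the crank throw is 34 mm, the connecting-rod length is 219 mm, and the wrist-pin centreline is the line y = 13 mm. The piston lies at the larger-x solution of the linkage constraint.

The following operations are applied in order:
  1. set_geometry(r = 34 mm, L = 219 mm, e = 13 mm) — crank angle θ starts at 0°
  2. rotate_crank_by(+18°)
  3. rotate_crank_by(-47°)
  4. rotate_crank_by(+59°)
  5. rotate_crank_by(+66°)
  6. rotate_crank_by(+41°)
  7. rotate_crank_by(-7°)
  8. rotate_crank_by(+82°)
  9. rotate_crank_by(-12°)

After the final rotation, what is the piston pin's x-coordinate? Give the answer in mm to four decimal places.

185.6612

set_geometry: r = 34 mm, L = 219 mm, e = 13 mm; θ ← 0°
rotate_crank_by(+18°): θ ← 0° +18° = 18°
rotate_crank_by(-47°): θ ← 18° -47° = -29°
rotate_crank_by(+59°): θ ← -29° +59° = 30°
rotate_crank_by(+66°): θ ← 30° +66° = 96°
rotate_crank_by(+41°): θ ← 96° +41° = 137°
rotate_crank_by(-7°): θ ← 137° -7° = 130°
rotate_crank_by(+82°): θ ← 130° +82° = 212°
rotate_crank_by(-12°): θ ← 212° -12° = 200°
crank pin P = (r cos θ, r sin θ) = (-31.949549, -11.628685)
h = r sin θ − e = -11.628685 − 13 = -24.628685
x = r cos θ + √(L² − h²) = -31.949549 + √(47961.0 − 606.5721) = -31.949549 + 217.610726 = 185.661176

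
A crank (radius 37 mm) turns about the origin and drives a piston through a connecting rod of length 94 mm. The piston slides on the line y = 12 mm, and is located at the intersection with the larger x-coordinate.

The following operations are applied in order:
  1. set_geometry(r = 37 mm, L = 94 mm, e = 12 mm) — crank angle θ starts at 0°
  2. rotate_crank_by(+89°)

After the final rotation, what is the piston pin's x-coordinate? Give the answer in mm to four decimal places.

91.2619

set_geometry: r = 37 mm, L = 94 mm, e = 12 mm; θ ← 0°
rotate_crank_by(+89°): θ ← 0° +89° = 89°
crank pin P = (r cos θ, r sin θ) = (0.645739, 36.994365)
h = r sin θ − e = 36.994365 − 12 = 24.994365
x = r cos θ + √(L² − h²) = 0.645739 + √(8836.0 − 624.7183) = 0.645739 + 90.616123 = 91.261862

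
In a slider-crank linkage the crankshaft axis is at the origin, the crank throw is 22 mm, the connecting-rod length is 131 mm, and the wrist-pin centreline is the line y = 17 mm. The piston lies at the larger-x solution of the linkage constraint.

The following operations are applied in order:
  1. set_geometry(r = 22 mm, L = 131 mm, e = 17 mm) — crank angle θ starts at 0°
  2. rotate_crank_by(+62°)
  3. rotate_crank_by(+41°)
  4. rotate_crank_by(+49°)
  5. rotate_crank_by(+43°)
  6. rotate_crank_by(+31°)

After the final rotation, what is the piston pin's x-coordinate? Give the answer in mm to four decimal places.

set_geometry: r = 22 mm, L = 131 mm, e = 17 mm; θ ← 0°
rotate_crank_by(+62°): θ ← 0° +62° = 62°
rotate_crank_by(+41°): θ ← 62° +41° = 103°
rotate_crank_by(+49°): θ ← 103° +49° = 152°
rotate_crank_by(+43°): θ ← 152° +43° = 195°
rotate_crank_by(+31°): θ ← 195° +31° = 226°
crank pin P = (r cos θ, r sin θ) = (-15.282484, -15.825476)
h = r sin θ − e = -15.825476 − 17 = -32.825476
x = r cos θ + √(L² − h²) = -15.282484 + √(17161.0 − 1077.5118) = -15.282484 + 126.820693 = 111.538209

111.5382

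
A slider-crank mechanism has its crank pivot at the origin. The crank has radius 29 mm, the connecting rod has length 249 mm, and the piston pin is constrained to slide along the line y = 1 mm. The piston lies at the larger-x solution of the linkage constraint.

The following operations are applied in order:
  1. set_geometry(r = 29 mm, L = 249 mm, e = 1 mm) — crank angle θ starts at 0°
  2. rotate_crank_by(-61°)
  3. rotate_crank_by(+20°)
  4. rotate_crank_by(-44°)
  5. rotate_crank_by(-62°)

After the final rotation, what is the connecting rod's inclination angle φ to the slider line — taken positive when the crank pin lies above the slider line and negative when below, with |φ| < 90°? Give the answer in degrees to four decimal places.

-3.8674

set_geometry: r = 29 mm, L = 249 mm, e = 1 mm; θ ← 0°
rotate_crank_by(-61°): θ ← 0° -61° = -61°
rotate_crank_by(+20°): θ ← -61° +20° = -41°
rotate_crank_by(-44°): θ ← -41° -44° = -85°
rotate_crank_by(-62°): θ ← -85° -62° = -147°
crank pin P = (r cos θ, r sin θ) = (-24.321446, -15.794532)
h = r sin θ − e = -15.794532 − 1 = -16.794532
sin φ = h / L = -16.794532 / 249 = -0.06744792
φ = arcsin(-0.06744792) = -3.867417°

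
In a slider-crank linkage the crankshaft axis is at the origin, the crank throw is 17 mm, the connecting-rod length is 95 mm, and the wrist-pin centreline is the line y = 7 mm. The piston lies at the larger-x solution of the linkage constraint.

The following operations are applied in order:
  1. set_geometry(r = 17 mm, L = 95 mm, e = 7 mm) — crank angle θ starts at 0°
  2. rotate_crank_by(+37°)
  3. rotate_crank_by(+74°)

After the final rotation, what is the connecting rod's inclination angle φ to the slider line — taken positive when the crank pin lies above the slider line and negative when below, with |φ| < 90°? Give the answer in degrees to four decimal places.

set_geometry: r = 17 mm, L = 95 mm, e = 7 mm; θ ← 0°
rotate_crank_by(+37°): θ ← 0° +37° = 37°
rotate_crank_by(+74°): θ ← 37° +74° = 111°
crank pin P = (r cos θ, r sin θ) = (-6.092255, 15.870867)
h = r sin θ − e = 15.870867 − 7 = 8.870867
sin φ = h / L = 8.870867 / 95 = 0.09337755
φ = arcsin(0.09337755) = 5.357945°

5.3579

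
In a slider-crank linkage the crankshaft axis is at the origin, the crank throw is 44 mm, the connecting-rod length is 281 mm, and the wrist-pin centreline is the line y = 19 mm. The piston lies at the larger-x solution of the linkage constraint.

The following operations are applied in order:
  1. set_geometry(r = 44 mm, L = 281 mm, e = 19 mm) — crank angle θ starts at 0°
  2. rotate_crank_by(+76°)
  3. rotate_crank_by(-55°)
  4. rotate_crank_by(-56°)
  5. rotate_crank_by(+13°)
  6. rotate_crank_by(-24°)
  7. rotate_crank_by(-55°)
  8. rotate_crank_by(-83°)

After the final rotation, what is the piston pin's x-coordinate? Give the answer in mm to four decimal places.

236.6552

set_geometry: r = 44 mm, L = 281 mm, e = 19 mm; θ ← 0°
rotate_crank_by(+76°): θ ← 0° +76° = 76°
rotate_crank_by(-55°): θ ← 76° -55° = 21°
rotate_crank_by(-56°): θ ← 21° -56° = -35°
rotate_crank_by(+13°): θ ← -35° +13° = -22°
rotate_crank_by(-24°): θ ← -22° -24° = -46°
rotate_crank_by(-55°): θ ← -46° -55° = -101°
rotate_crank_by(-83°): θ ← -101° -83° = -184°
crank pin P = (r cos θ, r sin θ) = (-43.892818, 3.069285)
h = r sin θ − e = 3.069285 − 19 = -15.930715
x = r cos θ + √(L² − h²) = -43.892818 + √(78961.0 − 253.7877) = -43.892818 + 280.548057 = 236.655239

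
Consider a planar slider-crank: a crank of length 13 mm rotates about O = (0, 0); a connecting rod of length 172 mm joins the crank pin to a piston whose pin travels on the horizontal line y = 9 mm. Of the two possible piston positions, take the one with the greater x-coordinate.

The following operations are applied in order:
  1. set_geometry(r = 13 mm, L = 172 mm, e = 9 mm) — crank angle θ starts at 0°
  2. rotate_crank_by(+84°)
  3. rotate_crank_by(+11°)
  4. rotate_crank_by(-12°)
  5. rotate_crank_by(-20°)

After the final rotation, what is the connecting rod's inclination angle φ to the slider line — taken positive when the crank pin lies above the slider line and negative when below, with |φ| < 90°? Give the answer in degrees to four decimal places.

0.8605

set_geometry: r = 13 mm, L = 172 mm, e = 9 mm; θ ← 0°
rotate_crank_by(+84°): θ ← 0° +84° = 84°
rotate_crank_by(+11°): θ ← 84° +11° = 95°
rotate_crank_by(-12°): θ ← 95° -12° = 83°
rotate_crank_by(-20°): θ ← 83° -20° = 63°
crank pin P = (r cos θ, r sin θ) = (5.901876, 11.583085)
h = r sin θ − e = 11.583085 − 9 = 2.583085
sin φ = h / L = 2.583085 / 172 = 0.01501793
φ = arcsin(0.01501793) = 0.860497°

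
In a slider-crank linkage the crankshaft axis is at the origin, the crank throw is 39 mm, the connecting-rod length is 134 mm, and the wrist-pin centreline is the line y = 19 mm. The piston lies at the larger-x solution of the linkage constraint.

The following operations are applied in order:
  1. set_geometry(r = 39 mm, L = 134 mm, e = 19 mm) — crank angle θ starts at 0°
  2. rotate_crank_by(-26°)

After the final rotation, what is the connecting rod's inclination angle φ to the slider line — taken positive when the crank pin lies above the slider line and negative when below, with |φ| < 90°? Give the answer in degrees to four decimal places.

set_geometry: r = 39 mm, L = 134 mm, e = 19 mm; θ ← 0°
rotate_crank_by(-26°): θ ← 0° -26° = -26°
crank pin P = (r cos θ, r sin θ) = (35.052968, -17.096475)
h = r sin θ − e = -17.096475 − 19 = -36.096475
sin φ = h / L = -36.096475 / 134 = -0.26937668
φ = arcsin(-0.26937668) = -15.627179°

-15.6272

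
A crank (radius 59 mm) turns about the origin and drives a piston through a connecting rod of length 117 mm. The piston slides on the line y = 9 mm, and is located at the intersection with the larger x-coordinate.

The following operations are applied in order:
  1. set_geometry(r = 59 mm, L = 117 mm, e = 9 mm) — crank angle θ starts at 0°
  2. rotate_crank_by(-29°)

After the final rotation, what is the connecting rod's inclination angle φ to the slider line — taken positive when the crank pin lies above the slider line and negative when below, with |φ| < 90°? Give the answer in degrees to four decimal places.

-18.7476

set_geometry: r = 59 mm, L = 117 mm, e = 9 mm; θ ← 0°
rotate_crank_by(-29°): θ ← 0° -29° = -29°
crank pin P = (r cos θ, r sin θ) = (51.602563, -28.603768)
h = r sin θ − e = -28.603768 − 9 = -37.603768
sin φ = h / L = -37.603768 / 117 = -0.32139972
φ = arcsin(-0.32139972) = -18.747595°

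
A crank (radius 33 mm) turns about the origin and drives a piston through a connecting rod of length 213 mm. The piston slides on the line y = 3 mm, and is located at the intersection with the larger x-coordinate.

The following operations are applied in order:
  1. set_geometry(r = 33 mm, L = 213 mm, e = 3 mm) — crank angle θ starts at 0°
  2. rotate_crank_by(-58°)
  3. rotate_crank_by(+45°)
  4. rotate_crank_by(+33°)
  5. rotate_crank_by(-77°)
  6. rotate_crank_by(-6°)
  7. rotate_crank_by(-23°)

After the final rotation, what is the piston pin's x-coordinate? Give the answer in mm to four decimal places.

set_geometry: r = 33 mm, L = 213 mm, e = 3 mm; θ ← 0°
rotate_crank_by(-58°): θ ← 0° -58° = -58°
rotate_crank_by(+45°): θ ← -58° +45° = -13°
rotate_crank_by(+33°): θ ← -13° +33° = 20°
rotate_crank_by(-77°): θ ← 20° -77° = -57°
rotate_crank_by(-6°): θ ← -57° -6° = -63°
rotate_crank_by(-23°): θ ← -63° -23° = -86°
crank pin P = (r cos θ, r sin θ) = (2.301964, -32.919614)
h = r sin θ − e = -32.919614 − 3 = -35.919614
x = r cos θ + √(L² − h²) = 2.301964 + √(45369.0 − 1290.2186) = 2.301964 + 209.949473 = 212.251437

212.2514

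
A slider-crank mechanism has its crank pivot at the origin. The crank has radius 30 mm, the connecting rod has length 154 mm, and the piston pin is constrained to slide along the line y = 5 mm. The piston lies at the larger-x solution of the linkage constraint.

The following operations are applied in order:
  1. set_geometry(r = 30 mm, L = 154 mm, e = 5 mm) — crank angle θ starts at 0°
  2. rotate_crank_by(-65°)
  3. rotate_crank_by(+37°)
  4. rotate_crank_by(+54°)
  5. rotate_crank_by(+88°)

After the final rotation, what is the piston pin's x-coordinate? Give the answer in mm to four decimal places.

set_geometry: r = 30 mm, L = 154 mm, e = 5 mm; θ ← 0°
rotate_crank_by(-65°): θ ← 0° -65° = -65°
rotate_crank_by(+37°): θ ← -65° +37° = -28°
rotate_crank_by(+54°): θ ← -28° +54° = 26°
rotate_crank_by(+88°): θ ← 26° +88° = 114°
crank pin P = (r cos θ, r sin θ) = (-12.202099, 27.406364)
h = r sin θ − e = 27.406364 − 5 = 22.406364
x = r cos θ + √(L² − h²) = -12.202099 + √(23716.0 − 502.0451) = -12.202099 + 152.361264 = 140.159165

140.1592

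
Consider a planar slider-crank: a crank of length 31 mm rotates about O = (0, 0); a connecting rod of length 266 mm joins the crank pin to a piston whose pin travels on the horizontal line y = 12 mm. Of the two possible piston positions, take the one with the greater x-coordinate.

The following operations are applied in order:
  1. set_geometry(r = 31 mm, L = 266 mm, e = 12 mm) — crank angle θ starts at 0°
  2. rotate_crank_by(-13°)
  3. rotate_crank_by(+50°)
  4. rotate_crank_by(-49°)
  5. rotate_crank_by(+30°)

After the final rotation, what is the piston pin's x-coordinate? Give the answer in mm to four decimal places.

295.4717

set_geometry: r = 31 mm, L = 266 mm, e = 12 mm; θ ← 0°
rotate_crank_by(-13°): θ ← 0° -13° = -13°
rotate_crank_by(+50°): θ ← -13° +50° = 37°
rotate_crank_by(-49°): θ ← 37° -49° = -12°
rotate_crank_by(+30°): θ ← -12° +30° = 18°
crank pin P = (r cos θ, r sin θ) = (29.482752, 9.579527)
h = r sin θ − e = 9.579527 − 12 = -2.420473
x = r cos θ + √(L² − h²) = 29.482752 + √(70756.0 − 5.8587) = 29.482752 + 265.988987 = 295.471739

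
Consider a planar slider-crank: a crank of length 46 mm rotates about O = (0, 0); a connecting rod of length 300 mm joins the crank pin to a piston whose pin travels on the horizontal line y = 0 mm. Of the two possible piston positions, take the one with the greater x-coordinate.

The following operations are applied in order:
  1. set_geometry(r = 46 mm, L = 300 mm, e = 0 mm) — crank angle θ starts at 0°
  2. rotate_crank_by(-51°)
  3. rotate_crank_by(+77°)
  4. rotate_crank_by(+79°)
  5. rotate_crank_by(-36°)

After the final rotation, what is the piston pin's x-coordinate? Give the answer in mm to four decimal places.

313.3953

set_geometry: r = 46 mm, L = 300 mm, e = 0 mm; θ ← 0°
rotate_crank_by(-51°): θ ← 0° -51° = -51°
rotate_crank_by(+77°): θ ← -51° +77° = 26°
rotate_crank_by(+79°): θ ← 26° +79° = 105°
rotate_crank_by(-36°): θ ← 105° -36° = 69°
crank pin P = (r cos θ, r sin θ) = (16.484926, 42.944700)
h = r sin θ − e = 42.944700 − 0 = 42.944700
x = r cos θ + √(L² − h²) = 16.484926 + √(90000.0 − 1844.2472) = 16.484926 + 296.910345 = 313.395270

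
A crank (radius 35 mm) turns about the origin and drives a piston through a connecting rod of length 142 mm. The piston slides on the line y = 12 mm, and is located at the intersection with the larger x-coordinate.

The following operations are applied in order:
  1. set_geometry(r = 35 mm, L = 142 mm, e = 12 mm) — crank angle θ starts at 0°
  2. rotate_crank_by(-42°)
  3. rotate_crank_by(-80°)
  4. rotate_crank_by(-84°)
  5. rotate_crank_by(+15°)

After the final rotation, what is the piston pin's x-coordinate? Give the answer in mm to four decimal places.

107.5433

set_geometry: r = 35 mm, L = 142 mm, e = 12 mm; θ ← 0°
rotate_crank_by(-42°): θ ← 0° -42° = -42°
rotate_crank_by(-80°): θ ← -42° -80° = -122°
rotate_crank_by(-84°): θ ← -122° -84° = -206°
rotate_crank_by(+15°): θ ← -206° +15° = -191°
crank pin P = (r cos θ, r sin θ) = (-34.356951, 6.678315)
h = r sin θ − e = 6.678315 − 12 = -5.321685
x = r cos θ + √(L² − h²) = -34.356951 + √(20164.0 − 28.3203) = -34.356951 + 141.900245 = 107.543294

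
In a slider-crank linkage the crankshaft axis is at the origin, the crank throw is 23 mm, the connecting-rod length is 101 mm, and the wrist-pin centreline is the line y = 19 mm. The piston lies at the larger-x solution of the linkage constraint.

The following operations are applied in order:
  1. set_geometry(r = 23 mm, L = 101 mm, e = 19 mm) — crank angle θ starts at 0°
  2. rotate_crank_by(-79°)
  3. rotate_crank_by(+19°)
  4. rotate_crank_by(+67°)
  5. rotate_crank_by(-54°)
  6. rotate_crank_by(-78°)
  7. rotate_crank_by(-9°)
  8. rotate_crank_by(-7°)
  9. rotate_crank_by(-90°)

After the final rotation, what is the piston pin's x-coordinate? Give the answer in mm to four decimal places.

86.5194

set_geometry: r = 23 mm, L = 101 mm, e = 19 mm; θ ← 0°
rotate_crank_by(-79°): θ ← 0° -79° = -79°
rotate_crank_by(+19°): θ ← -79° +19° = -60°
rotate_crank_by(+67°): θ ← -60° +67° = 7°
rotate_crank_by(-54°): θ ← 7° -54° = -47°
rotate_crank_by(-78°): θ ← -47° -78° = -125°
rotate_crank_by(-9°): θ ← -125° -9° = -134°
rotate_crank_by(-7°): θ ← -134° -7° = -141°
rotate_crank_by(-90°): θ ← -141° -90° = -231°
crank pin P = (r cos θ, r sin θ) = (-14.474369, 17.874357)
h = r sin θ − e = 17.874357 − 19 = -1.125643
x = r cos θ + √(L² − h²) = -14.474369 + √(10201.0 − 1.2671) = -14.474369 + 100.993727 = 86.519358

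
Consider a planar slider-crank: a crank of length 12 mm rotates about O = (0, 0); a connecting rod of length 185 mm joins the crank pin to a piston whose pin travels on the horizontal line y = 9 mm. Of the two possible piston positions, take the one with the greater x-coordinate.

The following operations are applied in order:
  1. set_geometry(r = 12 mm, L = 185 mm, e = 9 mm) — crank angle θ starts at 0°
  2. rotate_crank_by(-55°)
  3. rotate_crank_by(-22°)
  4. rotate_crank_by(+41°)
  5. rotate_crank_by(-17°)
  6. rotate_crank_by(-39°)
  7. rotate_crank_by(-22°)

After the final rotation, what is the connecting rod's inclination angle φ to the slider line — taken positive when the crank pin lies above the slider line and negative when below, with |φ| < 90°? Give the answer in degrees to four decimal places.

set_geometry: r = 12 mm, L = 185 mm, e = 9 mm; θ ← 0°
rotate_crank_by(-55°): θ ← 0° -55° = -55°
rotate_crank_by(-22°): θ ← -55° -22° = -77°
rotate_crank_by(+41°): θ ← -77° +41° = -36°
rotate_crank_by(-17°): θ ← -36° -17° = -53°
rotate_crank_by(-39°): θ ← -53° -39° = -92°
rotate_crank_by(-22°): θ ← -92° -22° = -114°
crank pin P = (r cos θ, r sin θ) = (-4.880840, -10.962545)
h = r sin θ − e = -10.962545 − 9 = -19.962545
sin φ = h / L = -19.962545 / 185 = -0.10790565
φ = arcsin(-0.10790565) = -6.194600°

-6.1946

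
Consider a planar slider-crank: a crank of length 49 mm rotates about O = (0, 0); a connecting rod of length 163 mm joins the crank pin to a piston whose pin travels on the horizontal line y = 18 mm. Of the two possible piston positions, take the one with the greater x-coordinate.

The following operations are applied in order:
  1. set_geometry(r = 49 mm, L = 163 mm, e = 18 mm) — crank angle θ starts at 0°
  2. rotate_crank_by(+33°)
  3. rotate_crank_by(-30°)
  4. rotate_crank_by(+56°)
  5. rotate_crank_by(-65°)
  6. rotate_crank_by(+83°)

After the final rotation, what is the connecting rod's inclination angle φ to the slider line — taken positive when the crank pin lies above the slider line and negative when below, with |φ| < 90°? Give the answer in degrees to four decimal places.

10.5142

set_geometry: r = 49 mm, L = 163 mm, e = 18 mm; θ ← 0°
rotate_crank_by(+33°): θ ← 0° +33° = 33°
rotate_crank_by(-30°): θ ← 33° -30° = 3°
rotate_crank_by(+56°): θ ← 3° +56° = 59°
rotate_crank_by(-65°): θ ← 59° -65° = -6°
rotate_crank_by(+83°): θ ← -6° +83° = 77°
crank pin P = (r cos θ, r sin θ) = (11.022602, 47.744133)
h = r sin θ − e = 47.744133 − 18 = 29.744133
sin φ = h / L = 29.744133 / 163 = 0.18247934
φ = arcsin(0.18247934) = 10.514208°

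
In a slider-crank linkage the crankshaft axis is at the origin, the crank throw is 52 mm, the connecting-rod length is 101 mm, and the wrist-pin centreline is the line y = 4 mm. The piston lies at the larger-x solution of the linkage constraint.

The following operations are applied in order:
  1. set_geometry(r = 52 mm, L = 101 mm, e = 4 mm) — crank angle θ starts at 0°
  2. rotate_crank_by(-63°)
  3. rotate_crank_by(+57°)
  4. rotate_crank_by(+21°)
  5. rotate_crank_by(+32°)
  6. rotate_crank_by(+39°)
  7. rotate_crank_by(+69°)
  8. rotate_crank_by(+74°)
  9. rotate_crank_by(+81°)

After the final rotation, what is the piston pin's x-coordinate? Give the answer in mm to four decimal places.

set_geometry: r = 52 mm, L = 101 mm, e = 4 mm; θ ← 0°
rotate_crank_by(-63°): θ ← 0° -63° = -63°
rotate_crank_by(+57°): θ ← -63° +57° = -6°
rotate_crank_by(+21°): θ ← -6° +21° = 15°
rotate_crank_by(+32°): θ ← 15° +32° = 47°
rotate_crank_by(+39°): θ ← 47° +39° = 86°
rotate_crank_by(+69°): θ ← 86° +69° = 155°
rotate_crank_by(+74°): θ ← 155° +74° = 229°
rotate_crank_by(+81°): θ ← 229° +81° = 310°
crank pin P = (r cos θ, r sin θ) = (33.424956, -39.834311)
h = r sin θ − e = -39.834311 − 4 = -43.834311
x = r cos θ + √(L² − h²) = 33.424956 + √(10201.0 − 1921.4468) = 33.424956 + 90.992050 = 124.417006

124.4170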